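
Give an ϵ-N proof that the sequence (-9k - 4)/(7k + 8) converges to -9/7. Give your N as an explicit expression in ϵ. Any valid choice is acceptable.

N = (44/49)/ϵ

Let ϵ > 0 be given. For k ≥ 1, |(-9k - 4)/(7k + 8) + 9/7| = |44|/(7(7k + 8)) = 44/(7(7k + 8)).
Since 7k + 8 ≥ 7k for k ≥ 1, this is ≤ 44/(7·7k) = (44/49)/k.
So |(-9k - 4)/(7k + 8) + 9/7| < ϵ whenever k > (44/49)/ϵ.
Take N = (44/49)/ϵ. If k > N then |(-9k - 4)/(7k + 8) + 9/7| ≤ (44/49)/k < ϵ.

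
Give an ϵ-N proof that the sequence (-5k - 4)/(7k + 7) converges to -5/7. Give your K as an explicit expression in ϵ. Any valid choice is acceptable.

Let ϵ > 0 be given. For k ≥ 1, |(-5k - 4)/(7k + 7) + 5/7| = |7|/(7(7k + 7)) = 7/(7(7k + 7)).
Since 7k + 7 ≥ 7k for k ≥ 1, this is ≤ 7/(7·7k) = (1/7)/k.
So |(-5k - 4)/(7k + 7) + 5/7| < ϵ whenever k > (1/7)/ϵ.
Take K = (1/7)/ϵ. If k > K then |(-5k - 4)/(7k + 7) + 5/7| ≤ (1/7)/k < ϵ.

K = (1/7)/ϵ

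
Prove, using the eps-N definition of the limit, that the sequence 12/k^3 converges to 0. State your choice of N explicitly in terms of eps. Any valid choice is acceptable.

Let eps > 0. For k ≥ 1, |12/k^3 − 0| = 12/k^3.
12/k^3 < eps ⇔ k^3 > 12/eps ⇔ k > (12/eps)^{1/3}.
Take N = (12/eps)^{1/3}. Then k > N implies 12/k^3 < eps.

N = (12/eps)^{1/3}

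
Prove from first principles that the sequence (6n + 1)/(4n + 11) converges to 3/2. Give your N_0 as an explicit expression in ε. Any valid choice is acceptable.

Let ε > 0. For n ≥ 1, |(6n + 1)/(4n + 11) − (3/2)| = |-62|/(4(4n + 11)) = 62/(4(4n + 11)).
Since 4n + 11 ≥ 4n for n ≥ 1, this is ≤ 62/(4·4n) = (31/8)/n.
So |(6n + 1)/(4n + 11) − (3/2)| < ε whenever n > (31/8)/ε.
Take N_0 = (31/8)/ε. If n > N_0 then |(6n + 1)/(4n + 11) − (3/2)| ≤ (31/8)/n < ε.

N_0 = (31/8)/ε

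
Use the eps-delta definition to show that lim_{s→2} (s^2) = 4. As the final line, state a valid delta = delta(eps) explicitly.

Suppose eps > 0. We seek delta > 0 with 0 < |s − 2| < delta ⇒ |s^2 − 4| < eps.
Factor: s^2 − 4 = (s − 2)(s + 2), so |s^2 − 4| = |s − 2|·|s + 2|.
Impose delta ≤ 1 so that |s| < 3; then |s + 2| ≤ 5.
Hence |s^2 − 4| ≤ 5|s − 2|, which is < eps once |s − 2| < eps/5.
Take delta = min(1, eps/5). If 0 < |s − 2| < delta then both bounds hold and |s^2 − 4| ≤ 5|s − 2| < 5·(eps/5) = eps.

delta = min(1, eps/5)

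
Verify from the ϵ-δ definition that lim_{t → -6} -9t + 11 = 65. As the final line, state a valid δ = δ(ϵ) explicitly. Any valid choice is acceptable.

Fix ϵ > 0. We need δ > 0 so that 0 < |t + 6| < δ implies |(-9t + 11) − 65| < ϵ.
|(-9t + 11) − 65| = |-9t - 54| = 9|t + 6|.
So 9|t + 6| < ϵ exactly when |t + 6| < ϵ/9.
Choosing δ = ϵ/9 gives |(-9t + 11) − 65| = 9|t + 6| < ϵ whenever |t + 6| < δ.

δ = ϵ/9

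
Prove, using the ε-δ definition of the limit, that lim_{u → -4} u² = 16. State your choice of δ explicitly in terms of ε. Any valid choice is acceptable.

δ = min(1, ε/9)

Suppose ε > 0. We seek δ > 0 with 0 < |u + 4| < δ ⇒ |u² − 16| < ε.
Factor: u² − 16 = (u + 4)(u - 4), so |u² − 16| = |u + 4|·|u - 4|.
Restrict δ ≤ 1. Then |u + 4| < 1 gives |u| < 5, so by the triangle inequality |u - 4| ≤ 5 + 4 = 9.
Hence |u² − 16| ≤ 9|u + 4|, which is < ε once |u + 4| < ε/9.
Take δ = min(1, ε/9). If 0 < |u + 4| < δ then both bounds hold and |u² − 16| ≤ 9|u + 4| < 9·(ε/9) = ε.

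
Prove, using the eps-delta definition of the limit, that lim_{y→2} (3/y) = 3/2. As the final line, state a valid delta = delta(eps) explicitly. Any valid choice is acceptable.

Let eps > 0. We seek delta > 0 such that 0 < |y − 2| < delta implies |3/y − (3/2)| < eps.
|3/y − (3/2)| = 3·|2 − y|/(2·|y|) = 3|y − 2|/(2|y|).
Require delta ≤ 1 so that |y| > 2 − 1 = 1, hence 2|y| > 2.
Then |3/y − (3/2)| < 3|y − 2|/2, which is < eps when |y − 2| < (2/3)eps.
Take delta = min(1, (2/3)eps). Then 0 < |y − 2| < delta gives both |y − 2| < 1 and |y − 2| < (2/3)eps, so |3/y − (3/2)| < eps.

delta = min(1, (2/3)eps)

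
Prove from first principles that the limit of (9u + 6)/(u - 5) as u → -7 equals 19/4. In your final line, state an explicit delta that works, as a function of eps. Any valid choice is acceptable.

Let eps > 0. We want delta > 0 with 0 < |u + 7| < delta ⇒ |(9u + 6)/(u - 5) − (19/4)| < eps.
Combining over a common denominator, (9u + 6)/(u - 5) − (19/4) = [(9u + 6)·(-12) − (-57)·(u - 5)] / [(-12)·(u - 5)] = -51(u + 7) / ((-12)(u - 5)).
So |(9u + 6)/(u - 5) − (19/4)| = 51|u + 7| / (12·|u − 5|).
Require delta ≤ 6, so |u − 5| ≥ |-12| − |u + 7| > 12 − 6 = 6.
Hence |(9u + 6)/(u - 5) − (19/4)| < 51|u + 7|/(12·6) = (17/24)|u + 7|, which is < eps once |u + 7| < (24/17)eps.
Take delta = min(6, (24/17)eps). Then 0 < |u + 7| < delta forces both bounds, so |(9u + 6)/(u - 5) − (19/4)| < eps.

delta = min(6, (24/17)eps)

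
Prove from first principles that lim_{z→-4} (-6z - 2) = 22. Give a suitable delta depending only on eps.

Let eps > 0 be given. We need delta > 0 so that 0 < |z + 4| < delta implies |(-6z - 2) − 22| < eps.
Since (-6z - 2) − 22 = -6(z + 4), we have |(-6z - 2) − 22| = 6|z + 4|.
So 6|z + 4| < eps exactly when |z + 4| < eps/6.
Take delta = eps/6. If 0 < |z + 4| < delta then |(-6z - 2) − 22| = 6|z + 4| < 6·(eps/6) = eps.

delta = eps/6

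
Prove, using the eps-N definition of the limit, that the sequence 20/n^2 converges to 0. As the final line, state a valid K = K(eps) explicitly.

Let eps > 0 be given. For n ≥ 1, |20/n^2 − 0| = 20/n^2.
20/n^2 < eps ⇔ n^2 > 20/eps ⇔ n > (20/eps)^{1/2}.
Take K = (20/eps)^{1/2}. Then n > K implies 20/n^2 < eps.

K = (20/eps)^{1/2}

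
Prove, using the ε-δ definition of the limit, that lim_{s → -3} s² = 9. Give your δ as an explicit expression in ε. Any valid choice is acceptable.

Suppose ε > 0. We seek δ > 0 with 0 < |s + 3| < δ ⇒ |s² − 9| < ε.
Factor: s² − 9 = (s + 3)(s - 3), so |s² − 9| = |s + 3|·|s - 3|.
Impose δ ≤ 1 so that |s| < 4; then |s - 3| ≤ 7.
Hence |s² − 9| ≤ 7|s + 3|, which is < ε once |s + 3| < ε/7.
Take δ = min(1, ε/7). If 0 < |s + 3| < δ then both bounds hold and |s² − 9| ≤ 7|s + 3| < 7·(ε/7) = ε.

δ = min(1, ε/7)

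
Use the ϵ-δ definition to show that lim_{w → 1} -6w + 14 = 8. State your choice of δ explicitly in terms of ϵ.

δ = ϵ/6

Fix ϵ > 0. We need δ > 0 so that 0 < |w − 1| < δ implies |(-6w + 14) − 8| < ϵ.
Since (-6w + 14) − 8 = -6(w − 1), we have |(-6w + 14) − 8| = 6|w − 1|.
Thus it suffices that |w − 1| < ϵ/6.
Choosing δ = ϵ/6 gives |(-6w + 14) − 8| = 6|w − 1| < ϵ whenever |w − 1| < δ.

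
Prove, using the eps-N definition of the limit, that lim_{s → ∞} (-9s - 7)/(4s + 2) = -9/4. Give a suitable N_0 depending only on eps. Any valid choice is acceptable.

Suppose eps > 0. We seek N_0 > 0 such that s > N_0 implies |(-9s - 7)/(4s + 2) + 9/4| < eps.
(-9s - 7)/(4s + 2) + 9/4 = (4(-9s - 7) − (-9)(4s + 2)) / (4(4s + 2)) = -10/(4(4s + 2)).
For s > 0 we have 4s + 2 > 4s, so |(-9s - 7)/(4s + 2) + 9/4| = 10/(4(4s + 2)) < 10/(4·4s) = (5/8)/s.
Thus |(-9s - 7)/(4s + 2) + 9/4| < eps whenever s > (5/8)/eps.
Take N_0 = (5/8)/eps. If s > N_0 then |(-9s - 7)/(4s + 2) + 9/4| < (5/8)/s < eps.

N_0 = (5/8)/eps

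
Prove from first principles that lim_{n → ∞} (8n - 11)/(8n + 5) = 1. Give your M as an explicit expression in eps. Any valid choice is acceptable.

Let eps > 0. For n ≥ 1, |(8n - 11)/(8n + 5) − 1| = |-128|/(8(8n + 5)) = 128/(8(8n + 5)).
Since 8n + 5 ≥ 8n for n ≥ 1, this is ≤ 128/(8·8n) = 2/n.
So |(8n - 11)/(8n + 5) − 1| < eps whenever n > 2/eps.
Take M = 2/eps. If n > M then |(8n - 11)/(8n + 5) − 1| ≤ 2/n < eps.

M = 2/eps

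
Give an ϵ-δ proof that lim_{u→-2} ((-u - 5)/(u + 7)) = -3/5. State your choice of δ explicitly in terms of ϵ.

δ = min(5/2, (25/4)ϵ)

Let ϵ > 0. We want δ > 0 with 0 < |u + 2| < δ ⇒ |(-u - 5)/(u + 7) + 3/5| < ϵ.
Combining over a common denominator, (-u - 5)/(u + 7) + 3/5 = [(-u - 5)·5 − (-3)·(u + 7)] / [5·(u + 7)] = -2(u + 2) / (5(u + 7)).
So |(-u - 5)/(u + 7) + 3/5| = 2|u + 2| / (5·|u + 7|).
Require δ ≤ 5/2, so |u + 7| ≥ |5| − |u + 2| > 5 − 5/2 = 5/2.
Hence |(-u - 5)/(u + 7) + 3/5| < 2|u + 2|/(5·(5/2)) = (4/25)|u + 2|, which is < ϵ once |u + 2| < (25/4)ϵ.
Take δ = min(5/2, (25/4)ϵ). Then 0 < |u + 2| < δ forces both bounds, so |(-u - 5)/(u + 7) + 3/5| < ϵ.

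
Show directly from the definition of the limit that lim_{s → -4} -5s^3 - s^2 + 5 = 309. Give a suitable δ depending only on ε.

δ = min(1, ε/296)

Let ε > 0 be given. We want δ > 0 such that 0 < |s + 4| < δ implies |(-5s^3 - s^2 + 5) − 309| < ε.
(-5s^3 - s^2 + 5) − 309 = -5s^3 - s^2 - 304 = (s + 4)(-5s^2 + 19s - 76).
So |(-5s^3 - s^2 + 5) − 309| = |s + 4|·|-5s^2 + 19s - 76|.
Assume first that |s + 4| < 1, so |s| < 5. Then |-5s^2 + 19s - 76| ≤ 5·5^2 + 19·5 + 76 = 296.
Hence |(-5s^3 - s^2 + 5) − 309| ≤ 296|s + 4| < ε provided |s + 4| < ε/296.
Take δ = min(1, ε/296). Then 0 < |s + 4| < δ gives both |s + 4| < 1 and |s + 4| < ε/296, so |(-5s^3 - s^2 + 5) − 309| < ε.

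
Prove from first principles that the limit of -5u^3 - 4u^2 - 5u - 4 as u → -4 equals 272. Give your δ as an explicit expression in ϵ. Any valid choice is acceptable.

Let ϵ > 0. We want δ > 0 such that 0 < |u + 4| < δ implies |(-5u^3 - 4u^2 - 5u - 4) − 272| < ϵ.
(-5u^3 - 4u^2 - 5u - 4) − 272 = -5u^3 - 4u^2 - 5u - 276 = (u + 4)(-5u^2 + 16u - 69).
So |(-5u^3 - 4u^2 - 5u - 4) − 272| = |u + 4|·|-5u^2 + 16u - 69|.
Assume first that |u + 4| < 2, so |u| < 6. Then |-5u^2 + 16u - 69| ≤ 5·6^2 + 16·6 + 69 = 345.
Hence |(-5u^3 - 4u^2 - 5u - 4) − 272| ≤ 345|u + 4| < ϵ provided |u + 4| < ϵ/345.
Take δ = min(2, ϵ/345). Then 0 < |u + 4| < δ gives both |u + 4| < 2 and |u + 4| < ϵ/345, so |(-5u^3 - 4u^2 - 5u - 4) − 272| < ϵ.

δ = min(2, ϵ/345)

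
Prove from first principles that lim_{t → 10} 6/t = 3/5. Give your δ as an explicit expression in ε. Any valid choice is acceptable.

δ = min(5, (25/3)ε)

Suppose ε > 0. We seek δ > 0 such that 0 < |t − 10| < δ implies |6/t − (3/5)| < ε.
|6/t − (3/5)| = 6·|10 − t|/(10·|t|) = 6|t − 10|/(10|t|).
Restrict δ ≤ 5. Then |t − 10| < 5 gives |t| > 5, so 10|t| > 50.
Then |6/t − (3/5)| < 6|t − 10|/50, which is < ε when |t − 10| < (25/3)ε.
Take δ = min(5, (25/3)ε). Then 0 < |t − 10| < δ gives both |t − 10| < 5 and |t − 10| < (25/3)ε, so |6/t − (3/5)| < ε.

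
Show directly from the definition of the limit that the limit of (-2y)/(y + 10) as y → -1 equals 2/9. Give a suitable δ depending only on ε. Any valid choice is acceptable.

Let ε > 0. We want δ > 0 with 0 < |y + 1| < δ ⇒ |(-2y)/(y + 10) − (2/9)| < ε.
Combining over a common denominator, (-2y)/(y + 10) − (2/9) = [(-2y)·9 − 2·(y + 10)] / [9·(y + 10)] = -20(y + 1) / (9(y + 10)).
So |(-2y)/(y + 10) − (2/9)| = 20|y + 1| / (9·|y + 10|).
Require δ ≤ 9/2, so |y + 10| ≥ |9| − |y + 1| > 9 − 9/2 = 9/2.
Hence |(-2y)/(y + 10) − (2/9)| < 20|y + 1|/(9·(9/2)) = (40/81)|y + 1|, which is < ε once |y + 1| < (81/40)ε.
Take δ = min(9/2, (81/40)ε). Then 0 < |y + 1| < δ forces both bounds, so |(-2y)/(y + 10) − (2/9)| < ε.

δ = min(9/2, (81/40)ε)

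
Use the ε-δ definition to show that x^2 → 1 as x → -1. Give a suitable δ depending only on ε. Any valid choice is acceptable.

δ = min(2, ε/4)

Let ε > 0. We seek δ > 0 with 0 < |x + 1| < δ ⇒ |x^2 − 1| < ε.
Factor: x^2 − 1 = (x + 1)(x - 1), so |x^2 − 1| = |x + 1|·|x - 1|.
Impose δ ≤ 2 so that |x| < 3; then |x - 1| ≤ 4.
Hence |x^2 − 1| ≤ 4|x + 1|, which is < ε once |x + 1| < ε/4.
Take δ = min(2, ε/4). If 0 < |x + 1| < δ then both bounds hold and |x^2 − 1| ≤ 4|x + 1| < 4·(ε/4) = ε.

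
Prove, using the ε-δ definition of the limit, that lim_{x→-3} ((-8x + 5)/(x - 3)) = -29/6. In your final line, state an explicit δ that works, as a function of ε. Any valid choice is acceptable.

δ = min(3, (18/19)ε)

Let ε > 0 be given. We want δ > 0 with 0 < |x + 3| < δ ⇒ |(-8x + 5)/(x - 3) + 29/6| < ε.
Combining over a common denominator, (-8x + 5)/(x - 3) + 29/6 = [(-8x + 5)·(-6) − 29·(x - 3)] / [(-6)·(x - 3)] = 19(x + 3) / ((-6)(x - 3)).
So |(-8x + 5)/(x - 3) + 29/6| = 19|x + 3| / (6·|x − 3|).
Require δ ≤ 3, so |x − 3| ≥ |-6| − |x + 3| > 6 − 3 = 3.
Hence |(-8x + 5)/(x - 3) + 29/6| < 19|x + 3|/(6·3) = (19/18)|x + 3|, which is < ε once |x + 3| < (18/19)ε.
Take δ = min(3, (18/19)ε). Then 0 < |x + 3| < δ forces both bounds, so |(-8x + 5)/(x - 3) + 29/6| < ε.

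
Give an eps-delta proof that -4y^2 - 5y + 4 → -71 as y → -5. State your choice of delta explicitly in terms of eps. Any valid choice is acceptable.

delta = min(1, eps/39)

Suppose eps > 0. We want delta > 0 such that 0 < |y + 5| < delta implies |(-4y^2 - 5y + 4) + 71| < eps.
(-4y^2 - 5y + 4) + 71 = -4y^2 - 5y + 75 = (y + 5)(-4y + 15).
So |(-4y^2 - 5y + 4) + 71| = |y + 5|·|-4y + 15|.
Require delta ≤ 1. Then |y + 5| < 1 gives |y| < 6, and by the triangle inequality |-4y + 15| ≤ 4·6 + 15 = 39.
Hence |(-4y^2 - 5y + 4) + 71| ≤ 39|y + 5| < eps provided |y + 5| < eps/39.
Choosing delta = min(1, eps/39) ensures both conditions, hence |(-4y^2 - 5y + 4) + 71| < eps.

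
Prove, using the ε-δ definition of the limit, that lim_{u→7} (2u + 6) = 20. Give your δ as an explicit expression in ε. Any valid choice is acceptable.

δ = ε/2

Fix ε > 0. We need δ > 0 so that 0 < |u − 7| < δ implies |(2u + 6) − 20| < ε.
|(2u + 6) − 20| = |2u - 14| = 2|u − 7|.
So 2|u − 7| < ε exactly when |u − 7| < ε/2.
Choosing δ = ε/2 gives |(2u + 6) − 20| = 2|u − 7| < ε whenever |u − 7| < δ.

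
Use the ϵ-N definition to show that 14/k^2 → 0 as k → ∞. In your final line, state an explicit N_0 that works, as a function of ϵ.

Let ϵ > 0. For k ≥ 1, |14/k^2 − 0| = 14/k^2.
14/k^2 < ϵ ⇔ k^2 > 14/ϵ ⇔ k > (14/ϵ)^{1/2}.
Take N_0 = (14/ϵ)^{1/2}. Then k > N_0 implies 14/k^2 < ϵ.

N_0 = (14/ϵ)^{1/2}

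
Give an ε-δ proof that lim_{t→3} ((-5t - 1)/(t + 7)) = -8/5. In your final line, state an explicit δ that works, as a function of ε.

δ = min(5, (25/17)ε)

Fix ε > 0. We want δ > 0 with 0 < |t − 3| < δ ⇒ |(-5t - 1)/(t + 7) + 8/5| < ε.
Combining over a common denominator, (-5t - 1)/(t + 7) + 8/5 = [(-5t - 1)·10 − (-16)·(t + 7)] / [10·(t + 7)] = -34(t − 3) / (10(t + 7)).
So |(-5t - 1)/(t + 7) + 8/5| = 34|t − 3| / (10·|t + 7|).
Require δ ≤ 5, so |t + 7| ≥ |10| − |t − 3| > 10 − 5 = 5.
Hence |(-5t - 1)/(t + 7) + 8/5| < 34|t − 3|/(10·5) = (17/25)|t − 3|, which is < ε once |t − 3| < (25/17)ε.
Take δ = min(5, (25/17)ε). Then 0 < |t − 3| < δ forces both bounds, so |(-5t - 1)/(t + 7) + 8/5| < ε.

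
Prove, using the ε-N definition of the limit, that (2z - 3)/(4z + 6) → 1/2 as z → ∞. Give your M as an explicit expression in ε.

Fix ε > 0. We seek M > 0 such that z > M implies |(2z - 3)/(4z + 6) − (1/2)| < ε.
(2z - 3)/(4z + 6) − (1/2) = (4(2z - 3) − 2(4z + 6)) / (4(4z + 6)) = -24/(4(4z + 6)).
For z > 0 we have 4z + 6 > 4z, so |(2z - 3)/(4z + 6) − (1/2)| = 24/(4(4z + 6)) < 24/(4·4z) = (3/2)/z.
Thus |(2z - 3)/(4z + 6) − (1/2)| < ε whenever z > (3/2)/ε.
Take M = (3/2)/ε. If z > M then |(2z - 3)/(4z + 6) − (1/2)| < (3/2)/z < ε.

M = (3/2)/ε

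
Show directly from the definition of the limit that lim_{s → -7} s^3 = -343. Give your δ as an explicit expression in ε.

δ = min(1, ε/169)

Fix ε > 0. We seek δ > 0 with 0 < |s + 7| < δ ⇒ |s^3 + 343| < ε.
Factor: s^3 + 343 = (s + 7)(s^2 - 7s + 49), so |s^3 + 343| = |s + 7|·|s^2 - 7s + 49|.
Restrict δ ≤ 1. Then |s + 7| < 1 gives |s| < 8, so by the triangle inequality |s^2 - 7s + 49| ≤ 8^2 + 7·8 + 49 = 169.
Hence |s^3 + 343| ≤ 169|s + 7|, which is < ε once |s + 7| < ε/169.
Take δ = min(1, ε/169). If 0 < |s + 7| < δ then both bounds hold and |s^3 + 343| ≤ 169|s + 7| < 169·(ε/169) = ε.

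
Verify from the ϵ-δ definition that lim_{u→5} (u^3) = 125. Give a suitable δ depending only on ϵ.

δ = min(1, ϵ/91)

Let ϵ > 0. We seek δ > 0 with 0 < |u − 5| < δ ⇒ |u^3 − 125| < ϵ.
Factor: u^3 − 125 = (u − 5)(u^2 + 5u + 25), so |u^3 − 125| = |u − 5|·|u^2 + 5u + 25|.
Restrict δ ≤ 1. Then |u − 5| < 1 gives |u| < 6, so by the triangle inequality |u^2 + 5u + 25| ≤ 6^2 + 5·6 + 25 = 91.
Hence |u^3 − 125| ≤ 91|u − 5|, which is < ϵ once |u − 5| < ϵ/91.
Take δ = min(1, ϵ/91). If 0 < |u − 5| < δ then both bounds hold and |u^3 − 125| ≤ 91|u − 5| < 91·(ϵ/91) = ϵ.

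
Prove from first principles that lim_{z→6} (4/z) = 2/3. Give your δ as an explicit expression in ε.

Fix ε > 0. We seek δ > 0 such that 0 < |z − 6| < δ implies |4/z − (2/3)| < ε.
|4/z − (2/3)| = 4·|6 − z|/(6·|z|) = 4|z − 6|/(6|z|).
Restrict δ ≤ 3. Then |z − 6| < 3 gives |z| > 3, so 6|z| > 18.
Then |4/z − (2/3)| < 4|z − 6|/18, which is < ε when |z − 6| < (9/2)ε.
Take δ = min(3, (9/2)ε). Then 0 < |z − 6| < δ gives both |z − 6| < 3 and |z − 6| < (9/2)ε, so |4/z − (2/3)| < ε.

δ = min(3, (9/2)ε)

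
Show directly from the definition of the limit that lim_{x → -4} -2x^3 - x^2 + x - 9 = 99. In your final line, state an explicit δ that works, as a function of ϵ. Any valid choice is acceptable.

Let ϵ > 0 be given. We want δ > 0 such that 0 < |x + 4| < δ implies |(-2x^3 - x^2 + x - 9) − 99| < ϵ.
(-2x^3 - x^2 + x - 9) − 99 = -2x^3 - x^2 + x - 108 = (x + 4)(-2x^2 + 7x - 27).
So |(-2x^3 - x^2 + x - 9) − 99| = |x + 4|·|-2x^2 + 7x - 27|.
Require δ ≤ 2. Then |x + 4| < 2 gives |x| < 6, and by the triangle inequality |-2x^2 + 7x - 27| ≤ 2·6^2 + 7·6 + 27 = 141.
Hence |(-2x^3 - x^2 + x - 9) − 99| ≤ 141|x + 4| < ϵ provided |x + 4| < ϵ/141.
Choosing δ = min(2, ϵ/141) ensures both conditions, hence |(-2x^3 - x^2 + x - 9) − 99| < ϵ.

δ = min(2, ϵ/141)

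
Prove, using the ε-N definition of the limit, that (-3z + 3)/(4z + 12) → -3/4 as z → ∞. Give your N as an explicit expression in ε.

N = 3/ε

Suppose ε > 0. We seek N > 0 such that z > N implies |(-3z + 3)/(4z + 12) + 3/4| < ε.
(-3z + 3)/(4z + 12) + 3/4 = (4(-3z + 3) − (-3)(4z + 12)) / (4(4z + 12)) = 48/(4(4z + 12)).
For z > 0 we have 4z + 12 > 4z, so |(-3z + 3)/(4z + 12) + 3/4| = 48/(4(4z + 12)) < 48/(4·4z) = 3/z.
Thus |(-3z + 3)/(4z + 12) + 3/4| < ε whenever z > 3/ε.
Take N = 3/ε. If z > N then |(-3z + 3)/(4z + 12) + 3/4| < 3/z < ε.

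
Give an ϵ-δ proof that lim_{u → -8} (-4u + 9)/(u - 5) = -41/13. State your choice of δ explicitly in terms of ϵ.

Let ϵ > 0. We want δ > 0 with 0 < |u + 8| < δ ⇒ |(-4u + 9)/(u - 5) + 41/13| < ϵ.
Combining over a common denominator, (-4u + 9)/(u - 5) + 41/13 = [(-4u + 9)·(-13) − 41·(u - 5)] / [(-13)·(u - 5)] = 11(u + 8) / ((-13)(u - 5)).
So |(-4u + 9)/(u - 5) + 41/13| = 11|u + 8| / (13·|u − 5|).
Restrict δ ≤ 13/2. Then |u + 8| < 13/2 gives |u − 5| = |(u + 8) + (-13)| ≥ 13 − 13/2 = 13/2.
Hence |(-4u + 9)/(u - 5) + 41/13| < 11|u + 8|/(13·(13/2)) = (22/169)|u + 8|, which is < ϵ once |u + 8| < (169/22)ϵ.
Take δ = min(13/2, (169/22)ϵ). Then 0 < |u + 8| < δ forces both bounds, so |(-4u + 9)/(u - 5) + 41/13| < ϵ.

δ = min(13/2, (169/22)ϵ)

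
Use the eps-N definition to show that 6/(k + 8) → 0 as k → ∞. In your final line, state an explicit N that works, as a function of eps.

Let eps > 0 be given. For k ≥ 1, |6/(k + 8) − 0| = 6/(k + 8) ≤ 6/k.
We need 6/k < eps, i.e. k > 6/eps.
Take N = 6/eps. If k > N then |6/(k + 8)| ≤ 6/k < eps.

N = 6/eps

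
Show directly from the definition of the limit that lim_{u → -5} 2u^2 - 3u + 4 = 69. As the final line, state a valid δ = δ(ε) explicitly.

δ = min(1, ε/25)

Let ε > 0. We want δ > 0 such that 0 < |u + 5| < δ implies |(2u^2 - 3u + 4) − 69| < ε.
(2u^2 - 3u + 4) − 69 = 2u^2 - 3u - 65 = (u + 5)(2u - 13).
So |(2u^2 - 3u + 4) − 69| = |u + 5|·|2u - 13|.
Assume first that |u + 5| < 1, so |u| < 6. Then |2u - 13| ≤ 2·6 + 13 = 25.
Hence |(2u^2 - 3u + 4) − 69| ≤ 25|u + 5| < ε provided |u + 5| < ε/25.
Take δ = min(1, ε/25). Then 0 < |u + 5| < δ gives both |u + 5| < 1 and |u + 5| < ε/25, so |(2u^2 - 3u + 4) − 69| < ε.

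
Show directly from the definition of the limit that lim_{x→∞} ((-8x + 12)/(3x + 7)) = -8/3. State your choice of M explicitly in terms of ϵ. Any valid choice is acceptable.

M = (92/9)/ϵ

Let ϵ > 0. We seek M > 0 such that x > M implies |(-8x + 12)/(3x + 7) + 8/3| < ϵ.
(-8x + 12)/(3x + 7) + 8/3 = (3(-8x + 12) − (-8)(3x + 7)) / (3(3x + 7)) = 92/(3(3x + 7)).
For x > 0 we have 3x + 7 > 3x, so |(-8x + 12)/(3x + 7) + 8/3| = 92/(3(3x + 7)) < 92/(3·3x) = (92/9)/x.
Thus |(-8x + 12)/(3x + 7) + 8/3| < ϵ whenever x > (92/9)/ϵ.
Take M = (92/9)/ϵ. If x > M then |(-8x + 12)/(3x + 7) + 8/3| < (92/9)/x < ϵ.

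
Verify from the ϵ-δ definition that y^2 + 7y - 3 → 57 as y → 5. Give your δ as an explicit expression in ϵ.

Fix ϵ > 0. We want δ > 0 such that 0 < |y − 5| < δ implies |(y^2 + 7y - 3) − 57| < ϵ.
(y^2 + 7y - 3) − 57 = y^2 + 7y - 60 = (y − 5)(y + 12).
So |(y^2 + 7y - 3) − 57| = |y − 5|·|y + 12|.
Assume first that |y − 5| < 1, so |y| < 6. Then |y + 12| ≤ 6 + 12 = 18.
Hence |(y^2 + 7y - 3) − 57| ≤ 18|y − 5| < ϵ provided |y − 5| < ϵ/18.
Choosing δ = min(1, ϵ/18) ensures both conditions, hence |(y^2 + 7y - 3) − 57| < ϵ.

δ = min(1, ϵ/18)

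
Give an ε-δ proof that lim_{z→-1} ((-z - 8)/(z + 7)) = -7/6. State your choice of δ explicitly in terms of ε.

Suppose ε > 0. We want δ > 0 with 0 < |z + 1| < δ ⇒ |(-z - 8)/(z + 7) + 7/6| < ε.
Combining over a common denominator, (-z - 8)/(z + 7) + 7/6 = [(-z - 8)·6 − (-7)·(z + 7)] / [6·(z + 7)] = 1(z + 1) / (6(z + 7)).
So |(-z - 8)/(z + 7) + 7/6| = |z + 1| / (6·|z + 7|).
Require δ ≤ 3, so |z + 7| ≥ |6| − |z + 1| > 6 − 3 = 3.
Hence |(-z - 8)/(z + 7) + 7/6| < |z + 1|/(6·3) = (1/18)|z + 1|, which is < ε once |z + 1| < 18ε.
Take δ = min(3, 18ε). Then 0 < |z + 1| < δ forces both bounds, so |(-z - 8)/(z + 7) + 7/6| < ε.

δ = min(3, 18ε)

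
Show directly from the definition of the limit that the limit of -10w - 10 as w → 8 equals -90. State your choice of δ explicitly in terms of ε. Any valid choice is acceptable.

δ = ε/10

Suppose ε > 0. We need δ > 0 so that 0 < |w − 8| < δ implies |(-10w - 10) + 90| < ε.
Since (-10w - 10) + 90 = -10(w − 8), we have |(-10w - 10) + 90| = 10|w − 8|.
So 10|w − 8| < ε exactly when |w − 8| < ε/10.
Choosing δ = ε/10 gives |(-10w - 10) + 90| = 10|w − 8| < ε whenever |w − 8| < δ.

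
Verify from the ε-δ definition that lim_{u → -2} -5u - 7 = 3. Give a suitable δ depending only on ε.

Fix ε > 0. We need δ > 0 so that 0 < |u + 2| < δ implies |(-5u - 7) − 3| < ε.
Since (-5u - 7) − 3 = -5(u + 2), we have |(-5u - 7) − 3| = 5|u + 2|.
Thus it suffices that |u + 2| < ε/5.
Choosing δ = ε/5 gives |(-5u - 7) − 3| = 5|u + 2| < ε whenever |u + 2| < δ.

δ = ε/5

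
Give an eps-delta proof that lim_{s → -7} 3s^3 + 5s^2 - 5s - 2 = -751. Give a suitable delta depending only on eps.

Fix eps > 0. We want delta > 0 such that 0 < |s + 7| < delta implies |(3s^3 + 5s^2 - 5s - 2) + 751| < eps.
(3s^3 + 5s^2 - 5s - 2) + 751 = 3s^3 + 5s^2 - 5s + 749 = (s + 7)(3s^2 - 16s + 107).
So |(3s^3 + 5s^2 - 5s - 2) + 751| = |s + 7|·|3s^2 - 16s + 107|.
Require delta ≤ 1. Then |s + 7| < 1 gives |s| < 8, and by the triangle inequality |3s^2 - 16s + 107| ≤ 3·8^2 + 16·8 + 107 = 427.
Hence |(3s^3 + 5s^2 - 5s - 2) + 751| ≤ 427|s + 7| < eps provided |s + 7| < eps/427.
Choosing delta = min(1, eps/427) ensures both conditions, hence |(3s^3 + 5s^2 - 5s - 2) + 751| < eps.

delta = min(1, eps/427)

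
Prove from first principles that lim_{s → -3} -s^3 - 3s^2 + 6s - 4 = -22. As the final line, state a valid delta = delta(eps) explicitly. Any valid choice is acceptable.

Let eps > 0 be given. We want delta > 0 such that 0 < |s + 3| < delta implies |(-s^3 - 3s^2 + 6s - 4) + 22| < eps.
(-s^3 - 3s^2 + 6s - 4) + 22 = -s^3 - 3s^2 + 6s + 18 = (s + 3)(-s^2 + 6).
So |(-s^3 - 3s^2 + 6s - 4) + 22| = |s + 3|·|-s^2 + 6|.
Require delta ≤ 1. Then |s + 3| < 1 gives |s| < 4, and by the triangle inequality |-s^2 + 6| ≤ 4^2 + 6 = 22.
Hence |(-s^3 - 3s^2 + 6s - 4) + 22| ≤ 22|s + 3| < eps provided |s + 3| < eps/22.
Choosing delta = min(1, eps/22) ensures both conditions, hence |(-s^3 - 3s^2 + 6s - 4) + 22| < eps.

delta = min(1, eps/22)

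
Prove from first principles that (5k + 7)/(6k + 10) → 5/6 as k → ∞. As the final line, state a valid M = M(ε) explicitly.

Suppose ε > 0. For k ≥ 1, |(5k + 7)/(6k + 10) − (5/6)| = |-8|/(6(6k + 10)) = 8/(6(6k + 10)).
Since 6k + 10 ≥ 6k for k ≥ 1, this is ≤ 8/(6·6k) = (2/9)/k.
So |(5k + 7)/(6k + 10) − (5/6)| < ε whenever k > (2/9)/ε.
Take M = (2/9)/ε. If k > M then |(5k + 7)/(6k + 10) − (5/6)| ≤ (2/9)/k < ε.

M = (2/9)/ε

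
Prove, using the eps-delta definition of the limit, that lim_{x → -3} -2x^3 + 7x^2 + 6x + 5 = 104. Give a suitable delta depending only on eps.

Suppose eps > 0. We want delta > 0 such that 0 < |x + 3| < delta implies |(-2x^3 + 7x^2 + 6x + 5) − 104| < eps.
(-2x^3 + 7x^2 + 6x + 5) − 104 = -2x^3 + 7x^2 + 6x - 99 = (x + 3)(-2x^2 + 13x - 33).
So |(-2x^3 + 7x^2 + 6x + 5) − 104| = |x + 3|·|-2x^2 + 13x - 33|.
Assume first that |x + 3| < 1, so |x| < 4. Then |-2x^2 + 13x - 33| ≤ 2·4^2 + 13·4 + 33 = 117.
Hence |(-2x^3 + 7x^2 + 6x + 5) − 104| ≤ 117|x + 3| < eps provided |x + 3| < eps/117.
Choosing delta = min(1, eps/117) ensures both conditions, hence |(-2x^3 + 7x^2 + 6x + 5) − 104| < eps.

delta = min(1, eps/117)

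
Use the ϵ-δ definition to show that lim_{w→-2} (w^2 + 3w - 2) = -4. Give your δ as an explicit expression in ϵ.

Suppose ϵ > 0. We want δ > 0 such that 0 < |w + 2| < δ implies |(w^2 + 3w - 2) + 4| < ϵ.
(w^2 + 3w - 2) + 4 = w^2 + 3w + 2 = (w + 2)(w + 1).
So |(w^2 + 3w - 2) + 4| = |w + 2|·|w + 1|.
Require δ ≤ 1. Then |w + 2| < 1 gives |w| < 3, and by the triangle inequality |w + 1| ≤ 3 + 1 = 4.
Hence |(w^2 + 3w - 2) + 4| ≤ 4|w + 2| < ϵ provided |w + 2| < ϵ/4.
Choosing δ = min(1, ϵ/4) ensures both conditions, hence |(w^2 + 3w - 2) + 4| < ϵ.

δ = min(1, ϵ/4)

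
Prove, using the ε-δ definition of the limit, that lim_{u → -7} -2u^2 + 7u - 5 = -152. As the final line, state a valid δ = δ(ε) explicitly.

Fix ε > 0. We want δ > 0 such that 0 < |u + 7| < δ implies |(-2u^2 + 7u - 5) + 152| < ε.
(-2u^2 + 7u - 5) + 152 = -2u^2 + 7u + 147 = (u + 7)(-2u + 21).
So |(-2u^2 + 7u - 5) + 152| = |u + 7|·|-2u + 21|.
Require δ ≤ 1. Then |u + 7| < 1 gives |u| < 8, and by the triangle inequality |-2u + 21| ≤ 2·8 + 21 = 37.
Hence |(-2u^2 + 7u - 5) + 152| ≤ 37|u + 7| < ε provided |u + 7| < ε/37.
Take δ = min(1, ε/37). Then 0 < |u + 7| < δ gives both |u + 7| < 1 and |u + 7| < ε/37, so |(-2u^2 + 7u - 5) + 152| < ε.

δ = min(1, ε/37)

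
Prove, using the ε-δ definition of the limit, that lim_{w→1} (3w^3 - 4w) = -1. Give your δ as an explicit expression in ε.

δ = min(2, ε/37)

Suppose ε > 0. We want δ > 0 such that 0 < |w − 1| < δ implies |(3w^3 - 4w) + 1| < ε.
(3w^3 - 4w) + 1 = 3w^3 - 4w + 1 = (w − 1)(3w^2 + 3w - 1).
So |(3w^3 - 4w) + 1| = |w − 1|·|3w^2 + 3w - 1|.
Assume first that |w − 1| < 2, so |w| < 3. Then |3w^2 + 3w - 1| ≤ 3·3^2 + 3·3 + 1 = 37.
Hence |(3w^3 - 4w) + 1| ≤ 37|w − 1| < ε provided |w − 1| < ε/37.
Take δ = min(2, ε/37). Then 0 < |w − 1| < δ gives both |w − 1| < 2 and |w − 1| < ε/37, so |(3w^3 - 4w) + 1| < ε.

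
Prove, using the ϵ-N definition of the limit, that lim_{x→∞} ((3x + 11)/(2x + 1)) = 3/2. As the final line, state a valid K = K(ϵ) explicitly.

K = (19/4)/ϵ

Suppose ϵ > 0. We seek K > 0 such that x > K implies |(3x + 11)/(2x + 1) − (3/2)| < ϵ.
(3x + 11)/(2x + 1) − (3/2) = (2(3x + 11) − 3(2x + 1)) / (2(2x + 1)) = 19/(2(2x + 1)).
For x > 0 we have 2x + 1 > 2x, so |(3x + 11)/(2x + 1) − (3/2)| = 19/(2(2x + 1)) < 19/(2·2x) = (19/4)/x.
Thus |(3x + 11)/(2x + 1) − (3/2)| < ϵ whenever x > (19/4)/ϵ.
Take K = (19/4)/ϵ. If x > K then |(3x + 11)/(2x + 1) − (3/2)| < (19/4)/x < ϵ.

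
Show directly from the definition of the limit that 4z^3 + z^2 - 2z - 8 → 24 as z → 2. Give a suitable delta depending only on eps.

delta = min(1, eps/79)

Let eps > 0. We want delta > 0 such that 0 < |z − 2| < delta implies |(4z^3 + z^2 - 2z - 8) − 24| < eps.
(4z^3 + z^2 - 2z - 8) − 24 = 4z^3 + z^2 - 2z - 32 = (z − 2)(4z^2 + 9z + 16).
So |(4z^3 + z^2 - 2z - 8) − 24| = |z − 2|·|4z^2 + 9z + 16|.
Assume first that |z − 2| < 1, so |z| < 3. Then |4z^2 + 9z + 16| ≤ 4·3^2 + 9·3 + 16 = 79.
Hence |(4z^3 + z^2 - 2z - 8) − 24| ≤ 79|z − 2| < eps provided |z − 2| < eps/79.
Choosing delta = min(1, eps/79) ensures both conditions, hence |(4z^3 + z^2 - 2z - 8) − 24| < eps.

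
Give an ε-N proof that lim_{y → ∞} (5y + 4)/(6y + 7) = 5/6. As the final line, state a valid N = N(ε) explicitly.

Let ε > 0 be given. We seek N > 0 such that y > N implies |(5y + 4)/(6y + 7) − (5/6)| < ε.
(5y + 4)/(6y + 7) − (5/6) = (6(5y + 4) − 5(6y + 7)) / (6(6y + 7)) = -11/(6(6y + 7)).
For y > 0 we have 6y + 7 > 6y, so |(5y + 4)/(6y + 7) − (5/6)| = 11/(6(6y + 7)) < 11/(6·6y) = (11/36)/y.
Thus |(5y + 4)/(6y + 7) − (5/6)| < ε whenever y > (11/36)/ε.
Take N = (11/36)/ε. If y > N then |(5y + 4)/(6y + 7) − (5/6)| < (11/36)/y < ε.

N = (11/36)/ε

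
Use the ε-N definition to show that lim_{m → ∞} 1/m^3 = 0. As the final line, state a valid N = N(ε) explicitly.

Let ε > 0 be given. For m ≥ 1, |1/m^3 − 0| = 1/m^3.
1/m^3 < ε ⇔ m^3 > 1/ε ⇔ m > (1/ε)^{1/3}.
Take N = (1/ε)^{1/3}. Then m > N implies 1/m^3 < ε.

N = (1/ε)^{1/3}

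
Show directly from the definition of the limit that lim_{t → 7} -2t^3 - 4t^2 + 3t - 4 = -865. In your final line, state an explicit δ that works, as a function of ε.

δ = min(1, ε/395)

Suppose ε > 0. We want δ > 0 such that 0 < |t − 7| < δ implies |(-2t^3 - 4t^2 + 3t - 4) + 865| < ε.
(-2t^3 - 4t^2 + 3t - 4) + 865 = -2t^3 - 4t^2 + 3t + 861 = (t − 7)(-2t^2 - 18t - 123).
So |(-2t^3 - 4t^2 + 3t - 4) + 865| = |t − 7|·|-2t^2 - 18t - 123|.
Require δ ≤ 1. Then |t − 7| < 1 gives |t| < 8, and by the triangle inequality |-2t^2 - 18t - 123| ≤ 2·8^2 + 18·8 + 123 = 395.
Hence |(-2t^3 - 4t^2 + 3t - 4) + 865| ≤ 395|t − 7| < ε provided |t − 7| < ε/395.
Choosing δ = min(1, ε/395) ensures both conditions, hence |(-2t^3 - 4t^2 + 3t - 4) + 865| < ε.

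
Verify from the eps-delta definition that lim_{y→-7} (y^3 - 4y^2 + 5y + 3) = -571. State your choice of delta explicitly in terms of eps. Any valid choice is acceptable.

delta = min(1, eps/234)

Let eps > 0 be given. We want delta > 0 such that 0 < |y + 7| < delta implies |(y^3 - 4y^2 + 5y + 3) + 571| < eps.
(y^3 - 4y^2 + 5y + 3) + 571 = y^3 - 4y^2 + 5y + 574 = (y + 7)(y^2 - 11y + 82).
So |(y^3 - 4y^2 + 5y + 3) + 571| = |y + 7|·|y^2 - 11y + 82|.
Require delta ≤ 1. Then |y + 7| < 1 gives |y| < 8, and by the triangle inequality |y^2 - 11y + 82| ≤ 8^2 + 11·8 + 82 = 234.
Hence |(y^3 - 4y^2 + 5y + 3) + 571| ≤ 234|y + 7| < eps provided |y + 7| < eps/234.
Choosing delta = min(1, eps/234) ensures both conditions, hence |(y^3 - 4y^2 + 5y + 3) + 571| < eps.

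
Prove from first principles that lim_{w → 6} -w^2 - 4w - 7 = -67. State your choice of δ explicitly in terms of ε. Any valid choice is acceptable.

Let ε > 0. We want δ > 0 such that 0 < |w − 6| < δ implies |(-w^2 - 4w - 7) + 67| < ε.
(-w^2 - 4w - 7) + 67 = -w^2 - 4w + 60 = (w − 6)(-w - 10).
So |(-w^2 - 4w - 7) + 67| = |w − 6|·|-w - 10|.
Require δ ≤ 2. Then |w − 6| < 2 gives |w| < 8, and by the triangle inequality |-w - 10| ≤ 8 + 10 = 18.
Hence |(-w^2 - 4w - 7) + 67| ≤ 18|w − 6| < ε provided |w − 6| < ε/18.
Choosing δ = min(2, ε/18) ensures both conditions, hence |(-w^2 - 4w - 7) + 67| < ε.

δ = min(2, ε/18)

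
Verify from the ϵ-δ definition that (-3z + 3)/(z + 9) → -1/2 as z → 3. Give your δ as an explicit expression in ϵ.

δ = min(6, (12/5)ϵ)

Fix ϵ > 0. We want δ > 0 with 0 < |z − 3| < δ ⇒ |(-3z + 3)/(z + 9) + 1/2| < ϵ.
Combining over a common denominator, (-3z + 3)/(z + 9) + 1/2 = [(-3z + 3)·12 − (-6)·(z + 9)] / [12·(z + 9)] = -30(z − 3) / (12(z + 9)).
So |(-3z + 3)/(z + 9) + 1/2| = 30|z − 3| / (12·|z + 9|).
Require δ ≤ 6, so |z + 9| ≥ |12| − |z − 3| > 12 − 6 = 6.
Hence |(-3z + 3)/(z + 9) + 1/2| < 30|z − 3|/(12·6) = (5/12)|z − 3|, which is < ϵ once |z − 3| < (12/5)ϵ.
Take δ = min(6, (12/5)ϵ). Then 0 < |z − 3| < δ forces both bounds, so |(-3z + 3)/(z + 9) + 1/2| < ϵ.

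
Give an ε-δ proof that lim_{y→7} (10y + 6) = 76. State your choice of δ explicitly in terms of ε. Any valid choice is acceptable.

Fix ε > 0. We need δ > 0 so that 0 < |y − 7| < δ implies |(10y + 6) − 76| < ε.
|(10y + 6) − 76| = |10y - 70| = 10|y − 7|.
So 10|y − 7| < ε exactly when |y − 7| < ε/10.
Choosing δ = ε/10 gives |(10y + 6) − 76| = 10|y − 7| < ε whenever |y − 7| < δ.

δ = ε/10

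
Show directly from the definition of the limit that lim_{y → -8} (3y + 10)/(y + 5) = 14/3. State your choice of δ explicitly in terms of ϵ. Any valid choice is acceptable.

δ = min(3/2, (9/10)ϵ)

Let ϵ > 0. We want δ > 0 with 0 < |y + 8| < δ ⇒ |(3y + 10)/(y + 5) − (14/3)| < ϵ.
Combining over a common denominator, (3y + 10)/(y + 5) − (14/3) = [(3y + 10)·(-3) − (-14)·(y + 5)] / [(-3)·(y + 5)] = 5(y + 8) / ((-3)(y + 5)).
So |(3y + 10)/(y + 5) − (14/3)| = 5|y + 8| / (3·|y + 5|).
Require δ ≤ 3/2, so |y + 5| ≥ |-3| − |y + 8| > 3 − 3/2 = 3/2.
Hence |(3y + 10)/(y + 5) − (14/3)| < 5|y + 8|/(3·(3/2)) = (10/9)|y + 8|, which is < ϵ once |y + 8| < (9/10)ϵ.
Take δ = min(3/2, (9/10)ϵ). Then 0 < |y + 8| < δ forces both bounds, so |(3y + 10)/(y + 5) − (14/3)| < ϵ.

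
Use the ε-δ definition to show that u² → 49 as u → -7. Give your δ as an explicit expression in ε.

Let ε > 0. We seek δ > 0 with 0 < |u + 7| < δ ⇒ |u² − 49| < ε.
Factor: u² − 49 = (u + 7)(u - 7), so |u² − 49| = |u + 7|·|u - 7|.
Impose δ ≤ 1 so that |u| < 8; then |u - 7| ≤ 15.
Hence |u² − 49| ≤ 15|u + 7|, which is < ε once |u + 7| < ε/15.
Take δ = min(1, ε/15). If 0 < |u + 7| < δ then both bounds hold and |u² − 49| ≤ 15|u + 7| < 15·(ε/15) = ε.

δ = min(1, ε/15)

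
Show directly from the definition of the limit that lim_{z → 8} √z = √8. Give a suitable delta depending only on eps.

delta = min(8, √8·eps)

Let eps > 0 be given. We want delta > 0 such that 0 < |z − 8| < delta implies |√z − √8| < eps.
Multiplying by the conjugate, |√z − √8| = |z − 8|/(√z + √8).
Restrict delta ≤ 8 so that |z − 8| < 8 forces z > 0, and then √z + √8 > √8.
Hence |√z − √8| < |z − 8|/√8, which is < eps once |z − 8| < √8·eps.
Take delta = min(8, √8·eps). If 0 < |z − 8| < delta then z > 0 and |√z − √8| < |z − 8|/√8 < eps.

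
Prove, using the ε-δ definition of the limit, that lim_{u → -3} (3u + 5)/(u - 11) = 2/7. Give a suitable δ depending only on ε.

Let ε > 0. We want δ > 0 with 0 < |u + 3| < δ ⇒ |(3u + 5)/(u - 11) − (2/7)| < ε.
Combining over a common denominator, (3u + 5)/(u - 11) − (2/7) = [(3u + 5)·(-14) − (-4)·(u - 11)] / [(-14)·(u - 11)] = -38(u + 3) / ((-14)(u - 11)).
So |(3u + 5)/(u - 11) − (2/7)| = 38|u + 3| / (14·|u − 11|).
Require δ ≤ 7, so |u − 11| ≥ |-14| − |u + 3| > 14 − 7 = 7.
Hence |(3u + 5)/(u - 11) − (2/7)| < 38|u + 3|/(14·7) = (19/49)|u + 3|, which is < ε once |u + 3| < (49/19)ε.
Take δ = min(7, (49/19)ε). Then 0 < |u + 3| < δ forces both bounds, so |(3u + 5)/(u - 11) − (2/7)| < ε.

δ = min(7, (49/19)ε)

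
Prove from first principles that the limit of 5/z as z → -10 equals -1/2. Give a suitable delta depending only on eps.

delta = min(5, 10eps)

Suppose eps > 0. We seek delta > 0 such that 0 < |z + 10| < delta implies |5/z + 1/2| < eps.
|5/z + 1/2| = 5·|-10 − z|/(10·|z|) = 5|z + 10|/(10|z|).
Require delta ≤ 5 so that |z| > 10 − 5 = 5, hence 10|z| > 50.
Then |5/z + 1/2| < 5|z + 10|/50, which is < eps when |z + 10| < 10eps.
Take delta = min(5, 10eps). Then 0 < |z + 10| < delta gives both |z + 10| < 5 and |z + 10| < 10eps, so |5/z + 1/2| < eps.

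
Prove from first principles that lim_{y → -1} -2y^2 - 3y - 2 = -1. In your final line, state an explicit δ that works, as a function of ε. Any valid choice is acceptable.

δ = min(1, ε/5)

Fix ε > 0. We want δ > 0 such that 0 < |y + 1| < δ implies |(-2y^2 - 3y - 2) + 1| < ε.
(-2y^2 - 3y - 2) + 1 = -2y^2 - 3y - 1 = (y + 1)(-2y - 1).
So |(-2y^2 - 3y - 2) + 1| = |y + 1|·|-2y - 1|.
Assume first that |y + 1| < 1, so |y| < 2. Then |-2y - 1| ≤ 2·2 + 1 = 5.
Hence |(-2y^2 - 3y - 2) + 1| ≤ 5|y + 1| < ε provided |y + 1| < ε/5.
Take δ = min(1, ε/5). Then 0 < |y + 1| < δ gives both |y + 1| < 1 and |y + 1| < ε/5, so |(-2y^2 - 3y - 2) + 1| < ε.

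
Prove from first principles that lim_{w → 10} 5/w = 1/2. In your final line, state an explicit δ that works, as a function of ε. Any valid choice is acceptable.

Suppose ε > 0. We seek δ > 0 such that 0 < |w − 10| < δ implies |5/w − (1/2)| < ε.
|5/w − (1/2)| = 5·|10 − w|/(10·|w|) = 5|w − 10|/(10|w|).
Restrict δ ≤ 5. Then |w − 10| < 5 gives |w| > 5, so 10|w| > 50.
Then |5/w − (1/2)| < 5|w − 10|/50, which is < ε when |w − 10| < 10ε.
Take δ = min(5, 10ε). Then 0 < |w − 10| < δ gives both |w − 10| < 5 and |w − 10| < 10ε, so |5/w − (1/2)| < ε.

δ = min(5, 10ε)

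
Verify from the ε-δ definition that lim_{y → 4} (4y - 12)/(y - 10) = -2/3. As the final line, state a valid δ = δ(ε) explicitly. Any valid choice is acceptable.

δ = min(3, (9/14)ε)

Suppose ε > 0. We want δ > 0 with 0 < |y − 4| < δ ⇒ |(4y - 12)/(y - 10) + 2/3| < ε.
Combining over a common denominator, (4y - 12)/(y - 10) + 2/3 = [(4y - 12)·(-6) − 4·(y - 10)] / [(-6)·(y - 10)] = -28(y − 4) / ((-6)(y - 10)).
So |(4y - 12)/(y - 10) + 2/3| = 28|y − 4| / (6·|y − 10|).
Require δ ≤ 3, so |y − 10| ≥ |-6| − |y − 4| > 6 − 3 = 3.
Hence |(4y - 12)/(y - 10) + 2/3| < 28|y − 4|/(6·3) = (14/9)|y − 4|, which is < ε once |y − 4| < (9/14)ε.
Take δ = min(3, (9/14)ε). Then 0 < |y − 4| < δ forces both bounds, so |(4y - 12)/(y - 10) + 2/3| < ε.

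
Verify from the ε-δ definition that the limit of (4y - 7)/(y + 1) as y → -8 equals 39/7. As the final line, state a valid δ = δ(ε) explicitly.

Let ε > 0. We want δ > 0 with 0 < |y + 8| < δ ⇒ |(4y - 7)/(y + 1) − (39/7)| < ε.
Combining over a common denominator, (4y - 7)/(y + 1) − (39/7) = [(4y - 7)·(-7) − (-39)·(y + 1)] / [(-7)·(y + 1)] = 11(y + 8) / ((-7)(y + 1)).
So |(4y - 7)/(y + 1) − (39/7)| = 11|y + 8| / (7·|y + 1|).
Require δ ≤ 7/2, so |y + 1| ≥ |-7| − |y + 8| > 7 − 7/2 = 7/2.
Hence |(4y - 7)/(y + 1) − (39/7)| < 11|y + 8|/(7·(7/2)) = (22/49)|y + 8|, which is < ε once |y + 8| < (49/22)ε.
Take δ = min(7/2, (49/22)ε). Then 0 < |y + 8| < δ forces both bounds, so |(4y - 7)/(y + 1) − (39/7)| < ε.

δ = min(7/2, (49/22)ε)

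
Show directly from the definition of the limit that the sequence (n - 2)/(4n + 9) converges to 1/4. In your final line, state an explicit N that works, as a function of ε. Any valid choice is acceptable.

N = (17/16)/ε

Let ε > 0. For n ≥ 1, |(n - 2)/(4n + 9) − (1/4)| = |-17|/(4(4n + 9)) = 17/(4(4n + 9)).
Since 4n + 9 ≥ 4n for n ≥ 1, this is ≤ 17/(4·4n) = (17/16)/n.
So |(n - 2)/(4n + 9) − (1/4)| < ε whenever n > (17/16)/ε.
Take N = (17/16)/ε. If n > N then |(n - 2)/(4n + 9) − (1/4)| ≤ (17/16)/n < ε.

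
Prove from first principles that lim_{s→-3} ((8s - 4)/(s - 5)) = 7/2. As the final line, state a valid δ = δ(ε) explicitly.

Fix ε > 0. We want δ > 0 with 0 < |s + 3| < δ ⇒ |(8s - 4)/(s - 5) − (7/2)| < ε.
Combining over a common denominator, (8s - 4)/(s - 5) − (7/2) = [(8s - 4)·(-8) − (-28)·(s - 5)] / [(-8)·(s - 5)] = -36(s + 3) / ((-8)(s - 5)).
So |(8s - 4)/(s - 5) − (7/2)| = 36|s + 3| / (8·|s − 5|).
Require δ ≤ 4, so |s − 5| ≥ |-8| − |s + 3| > 8 − 4 = 4.
Hence |(8s - 4)/(s - 5) − (7/2)| < 36|s + 3|/(8·4) = (9/8)|s + 3|, which is < ε once |s + 3| < (8/9)ε.
Take δ = min(4, (8/9)ε). Then 0 < |s + 3| < δ forces both bounds, so |(8s - 4)/(s - 5) − (7/2)| < ε.

δ = min(4, (8/9)ε)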